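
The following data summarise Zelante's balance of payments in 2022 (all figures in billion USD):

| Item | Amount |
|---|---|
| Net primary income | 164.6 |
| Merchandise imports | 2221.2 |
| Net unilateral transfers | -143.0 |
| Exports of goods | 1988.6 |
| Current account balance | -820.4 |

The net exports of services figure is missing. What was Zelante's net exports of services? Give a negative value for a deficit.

Current account = goods balance + services balance + net primary income + net secondary income
Sum of the known components = -211.0
Net exports of services = CA - (known components) = -820.4 - (-211.0) = -609.4

-609.4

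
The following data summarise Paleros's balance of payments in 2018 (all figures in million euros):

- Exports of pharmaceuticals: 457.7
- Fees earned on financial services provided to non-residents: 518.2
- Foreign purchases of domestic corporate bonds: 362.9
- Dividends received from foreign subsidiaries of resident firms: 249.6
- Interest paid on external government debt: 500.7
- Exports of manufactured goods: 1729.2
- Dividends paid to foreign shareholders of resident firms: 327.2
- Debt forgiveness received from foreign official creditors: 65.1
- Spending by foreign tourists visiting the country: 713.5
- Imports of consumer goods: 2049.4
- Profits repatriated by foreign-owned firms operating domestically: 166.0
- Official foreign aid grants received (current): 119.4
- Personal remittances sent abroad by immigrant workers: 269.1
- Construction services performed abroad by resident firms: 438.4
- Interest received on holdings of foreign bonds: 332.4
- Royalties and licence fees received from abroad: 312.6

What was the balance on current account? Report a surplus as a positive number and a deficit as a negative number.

Goods: 1729.2 - 2049.4 + 457.7 = 137.5
Services: 438.4 + 713.5 + 312.6 + 518.2 = 1982.7
Primary income: -166.0 + 332.4 + 249.6 - 327.2 - 500.7 = -411.9
Secondary income: -269.1 + 119.4 = -149.7
Current account = 137.5 + 1982.7 + (-411.9) + (-149.7) = 1558.6
(Excluded from the current account — financial account: foreign purchases of domestic corporate bonds 362.9; capital account: debt forgiveness received from foreign official creditors 65.1.)

1558.6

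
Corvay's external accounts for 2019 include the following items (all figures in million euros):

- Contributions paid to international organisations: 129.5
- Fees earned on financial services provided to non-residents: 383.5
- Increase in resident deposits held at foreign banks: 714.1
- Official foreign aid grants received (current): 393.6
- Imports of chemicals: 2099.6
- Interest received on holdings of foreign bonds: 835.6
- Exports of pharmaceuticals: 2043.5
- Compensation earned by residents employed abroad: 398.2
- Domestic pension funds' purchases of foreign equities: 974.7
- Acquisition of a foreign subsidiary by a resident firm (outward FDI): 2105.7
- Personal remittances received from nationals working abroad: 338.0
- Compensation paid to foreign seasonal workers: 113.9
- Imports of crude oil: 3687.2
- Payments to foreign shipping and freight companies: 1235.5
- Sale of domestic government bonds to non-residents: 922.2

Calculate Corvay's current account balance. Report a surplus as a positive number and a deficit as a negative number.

Goods: 2043.5 - 3687.2 - 2099.6 = -3743.3
Services: 383.5 - 1235.5 = -852.0
Primary income: 398.2 + 835.6 - 113.9 = 1119.9
Secondary income: 393.6 + 338.0 - 129.5 = 602.1
Current account = (-3743.3) + (-852.0) + 1119.9 + 602.1 = -2873.3
(Excluded from the current account — financial account: increase in resident deposits held at foreign banks 714.1, domestic pension funds' purchases of foreign equities 974.7, acquisition of a foreign subsidiary by a resident firm (outward FDI) 2105.7, sale of domestic government bonds to non-residents 922.2.)

-2873.3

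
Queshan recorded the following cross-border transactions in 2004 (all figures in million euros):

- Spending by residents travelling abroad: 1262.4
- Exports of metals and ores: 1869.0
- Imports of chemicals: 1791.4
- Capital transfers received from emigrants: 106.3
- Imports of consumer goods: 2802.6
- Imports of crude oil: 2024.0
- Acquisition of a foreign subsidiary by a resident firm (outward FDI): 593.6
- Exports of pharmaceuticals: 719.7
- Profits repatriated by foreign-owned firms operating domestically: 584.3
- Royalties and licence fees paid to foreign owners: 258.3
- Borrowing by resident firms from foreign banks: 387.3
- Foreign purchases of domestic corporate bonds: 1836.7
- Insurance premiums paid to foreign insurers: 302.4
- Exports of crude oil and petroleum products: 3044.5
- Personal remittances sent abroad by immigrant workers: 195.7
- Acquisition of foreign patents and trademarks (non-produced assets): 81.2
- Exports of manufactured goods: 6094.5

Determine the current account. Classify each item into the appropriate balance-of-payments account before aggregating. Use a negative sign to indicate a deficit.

2506.6

Goods: 6094.5 + 1869.0 - 2024.0 + 3044.5 + 719.7 - 1791.4 - 2802.6 = 5109.7
Services: -302.4 - 258.3 - 1262.4 = -1823.1
Primary income: -584.3
Secondary income: -195.7
Current account = 5109.7 + (-1823.1) + (-584.3) + (-195.7) = 2506.6
(Excluded from the current account — capital account: capital transfers received from emigrants 106.3, acquisition of foreign patents and trademarks (non-produced assets) 81.2; financial account: acquisition of a foreign subsidiary by a resident firm (outward FDI) 593.6, borrowing by resident firms from foreign banks 387.3, foreign purchases of domestic corporate bonds 1836.7.)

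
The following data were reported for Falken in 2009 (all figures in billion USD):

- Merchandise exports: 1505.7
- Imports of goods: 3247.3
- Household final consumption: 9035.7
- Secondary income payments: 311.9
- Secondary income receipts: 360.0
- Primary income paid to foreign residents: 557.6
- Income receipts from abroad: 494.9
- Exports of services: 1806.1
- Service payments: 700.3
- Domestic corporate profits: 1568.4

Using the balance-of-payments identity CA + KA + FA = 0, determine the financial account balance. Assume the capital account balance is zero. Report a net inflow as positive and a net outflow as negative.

Goods balance = 1505.7 - 3247.3 = -1741.6
Services balance = 1806.1 - 700.3 = 1105.8
Trade balance (goods + services) = -1741.6 + 1105.8 = -635.8
Net primary income = 494.9 - 557.6 = -62.7
Net secondary income = 360.0 - 311.9 = 48.1
Current account = -635.8 + (-62.7) + 48.1 = -650.4
Financial account = -(-650.4) = 650.4

650.4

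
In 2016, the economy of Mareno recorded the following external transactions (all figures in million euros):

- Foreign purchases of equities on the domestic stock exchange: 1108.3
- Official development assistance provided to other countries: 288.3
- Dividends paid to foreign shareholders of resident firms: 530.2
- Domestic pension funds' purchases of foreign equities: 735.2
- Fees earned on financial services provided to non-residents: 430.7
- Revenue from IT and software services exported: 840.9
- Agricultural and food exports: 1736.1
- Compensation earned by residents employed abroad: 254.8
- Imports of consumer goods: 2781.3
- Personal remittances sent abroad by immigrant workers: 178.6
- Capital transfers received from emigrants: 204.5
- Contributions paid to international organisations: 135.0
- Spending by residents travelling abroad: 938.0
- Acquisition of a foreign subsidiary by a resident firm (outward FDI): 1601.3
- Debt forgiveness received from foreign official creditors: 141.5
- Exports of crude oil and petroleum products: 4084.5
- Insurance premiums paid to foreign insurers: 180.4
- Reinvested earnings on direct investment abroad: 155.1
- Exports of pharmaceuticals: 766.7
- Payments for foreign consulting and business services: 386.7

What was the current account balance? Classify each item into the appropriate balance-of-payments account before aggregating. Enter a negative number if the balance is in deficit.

Goods: 4084.5 + 1736.1 - 2781.3 + 766.7 = 3806.0
Services: -938.0 + 430.7 + 840.9 - 386.7 - 180.4 = -233.5
Primary income: -530.2 + 254.8 + 155.1 = -120.3
Secondary income: -178.6 - 135.0 - 288.3 = -601.9
Current account = 3806.0 + (-233.5) + (-120.3) + (-601.9) = 2850.3
(Excluded from the current account — financial account: foreign purchases of equities on the domestic stock exchange 1108.3, domestic pension funds' purchases of foreign equities 735.2, acquisition of a foreign subsidiary by a resident firm (outward FDI) 1601.3; capital account: capital transfers received from emigrants 204.5, debt forgiveness received from foreign official creditors 141.5.)

2850.3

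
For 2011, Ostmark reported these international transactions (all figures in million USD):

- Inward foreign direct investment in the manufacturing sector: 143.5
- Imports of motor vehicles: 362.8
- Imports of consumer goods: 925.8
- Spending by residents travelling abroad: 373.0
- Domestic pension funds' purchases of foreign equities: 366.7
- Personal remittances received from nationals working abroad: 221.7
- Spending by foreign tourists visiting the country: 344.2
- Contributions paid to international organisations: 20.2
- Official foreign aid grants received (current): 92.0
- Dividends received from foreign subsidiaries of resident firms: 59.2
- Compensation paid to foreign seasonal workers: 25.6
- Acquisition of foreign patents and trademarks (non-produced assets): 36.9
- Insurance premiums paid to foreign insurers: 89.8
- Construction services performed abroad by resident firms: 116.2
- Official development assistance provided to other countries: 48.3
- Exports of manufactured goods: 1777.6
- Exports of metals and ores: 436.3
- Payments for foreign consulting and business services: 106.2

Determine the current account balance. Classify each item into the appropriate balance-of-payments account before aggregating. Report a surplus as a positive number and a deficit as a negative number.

Goods: -925.8 + 1777.6 + 436.3 - 362.8 = 925.3
Services: 116.2 - 106.2 - 89.8 + 344.2 - 373.0 = -108.6
Primary income: 59.2 - 25.6 = 33.6
Secondary income: 221.7 - 48.3 + 92.0 - 20.2 = 245.2
Current account = 925.3 + (-108.6) + 33.6 + 245.2 = 1095.5
(Excluded from the current account — financial account: inward foreign direct investment in the manufacturing sector 143.5, domestic pension funds' purchases of foreign equities 366.7; capital account: acquisition of foreign patents and trademarks (non-produced assets) 36.9.)

1095.5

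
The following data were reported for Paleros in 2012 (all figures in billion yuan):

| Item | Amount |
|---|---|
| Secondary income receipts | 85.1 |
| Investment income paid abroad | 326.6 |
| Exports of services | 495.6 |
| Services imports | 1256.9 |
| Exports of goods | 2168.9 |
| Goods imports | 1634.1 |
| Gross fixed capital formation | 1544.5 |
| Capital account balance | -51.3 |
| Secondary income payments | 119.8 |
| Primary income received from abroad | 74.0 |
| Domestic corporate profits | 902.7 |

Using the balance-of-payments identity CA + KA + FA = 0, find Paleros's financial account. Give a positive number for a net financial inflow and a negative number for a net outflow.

Goods balance = 2168.9 - 1634.1 = 534.8
Services balance = 495.6 - 1256.9 = -761.3
Trade balance (goods + services) = 534.8 + (-761.3) = -226.5
Net primary income = 74.0 - 326.6 = -252.6
Net secondary income = 85.1 - 119.8 = -34.7
Current account = -226.5 + (-252.6) + (-34.7) = -513.8
Financial account = -(-513.8 + (-51.3)) = 565.1

565.1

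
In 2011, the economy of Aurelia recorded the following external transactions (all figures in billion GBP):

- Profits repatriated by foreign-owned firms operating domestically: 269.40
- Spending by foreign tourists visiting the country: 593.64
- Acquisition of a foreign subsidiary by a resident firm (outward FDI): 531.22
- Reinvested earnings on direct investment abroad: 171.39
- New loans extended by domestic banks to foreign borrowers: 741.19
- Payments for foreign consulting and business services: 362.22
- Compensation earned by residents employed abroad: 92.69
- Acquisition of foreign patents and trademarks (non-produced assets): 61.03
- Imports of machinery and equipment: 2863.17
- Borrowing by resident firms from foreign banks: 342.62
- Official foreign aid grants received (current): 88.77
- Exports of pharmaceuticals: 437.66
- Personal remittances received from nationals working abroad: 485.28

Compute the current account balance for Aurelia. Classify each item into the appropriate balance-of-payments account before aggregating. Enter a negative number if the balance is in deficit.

-1625.36

Goods: 437.66 - 2863.17 = -2425.51
Services: -362.22 + 593.64 = 231.42
Primary income: 92.69 - 269.40 + 171.39 = -5.32
Secondary income: 88.77 + 485.28 = 574.05
Current account = (-2425.51) + 231.42 + (-5.32) + 574.05 = -1625.36
(Excluded from the current account — financial account: acquisition of a foreign subsidiary by a resident firm (outward FDI) 531.22, new loans extended by domestic banks to foreign borrowers 741.19, borrowing by resident firms from foreign banks 342.62; capital account: acquisition of foreign patents and trademarks (non-produced assets) 61.03.)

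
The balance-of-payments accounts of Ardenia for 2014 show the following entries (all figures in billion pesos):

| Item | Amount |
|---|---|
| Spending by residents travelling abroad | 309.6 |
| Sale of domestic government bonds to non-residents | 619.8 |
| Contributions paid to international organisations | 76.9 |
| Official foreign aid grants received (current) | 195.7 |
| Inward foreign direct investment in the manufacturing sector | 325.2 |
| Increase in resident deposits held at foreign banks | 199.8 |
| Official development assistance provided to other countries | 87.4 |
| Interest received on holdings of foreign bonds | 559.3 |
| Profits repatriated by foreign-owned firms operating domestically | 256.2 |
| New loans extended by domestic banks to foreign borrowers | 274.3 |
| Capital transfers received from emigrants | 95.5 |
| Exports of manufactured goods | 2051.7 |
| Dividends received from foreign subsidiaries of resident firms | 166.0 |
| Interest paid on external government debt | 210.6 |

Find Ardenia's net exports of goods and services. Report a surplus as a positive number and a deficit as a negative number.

1742.1

Goods: 2051.7
Services: -309.6
Trade balance = 2051.7 + (-309.6) = 1742.1
(Excluded from the trade balance — financial account: sale of domestic government bonds to non-residents 619.8, inward foreign direct investment in the manufacturing sector 325.2, increase in resident deposits held at foreign banks 199.8, new loans extended by domestic banks to foreign borrowers 274.3; secondary income: contributions paid to international organisations 76.9, official foreign aid grants received (current) 195.7, official development assistance provided to other countries 87.4; primary income: interest received on holdings of foreign bonds 559.3, profits repatriated by foreign-owned firms operating domestically 256.2, dividends received from foreign subsidiaries of resident firms 166.0, interest paid on external government debt 210.6; capital account: capital transfers received from emigrants 95.5.)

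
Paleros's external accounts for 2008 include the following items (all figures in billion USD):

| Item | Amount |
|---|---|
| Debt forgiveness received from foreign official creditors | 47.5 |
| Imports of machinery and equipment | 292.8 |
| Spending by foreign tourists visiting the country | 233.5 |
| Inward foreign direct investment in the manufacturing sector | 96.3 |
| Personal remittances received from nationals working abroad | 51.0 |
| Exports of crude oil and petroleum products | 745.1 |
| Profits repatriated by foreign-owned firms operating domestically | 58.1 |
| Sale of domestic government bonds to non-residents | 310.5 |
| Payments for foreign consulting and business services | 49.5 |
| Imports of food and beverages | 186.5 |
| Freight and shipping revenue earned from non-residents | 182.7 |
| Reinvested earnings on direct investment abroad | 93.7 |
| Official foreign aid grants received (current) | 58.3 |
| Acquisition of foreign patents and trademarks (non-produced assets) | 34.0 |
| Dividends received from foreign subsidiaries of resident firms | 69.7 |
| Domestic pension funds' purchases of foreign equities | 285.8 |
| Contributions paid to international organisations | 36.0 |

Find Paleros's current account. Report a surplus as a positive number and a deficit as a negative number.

Goods: -186.5 + 745.1 - 292.8 = 265.8
Services: 182.7 + 233.5 - 49.5 = 366.7
Primary income: -58.1 + 93.7 + 69.7 = 105.3
Secondary income: 58.3 - 36.0 + 51.0 = 73.3
Current account = 265.8 + 366.7 + 105.3 + 73.3 = 811.1
(Excluded from the current account — capital account: debt forgiveness received from foreign official creditors 47.5, acquisition of foreign patents and trademarks (non-produced assets) 34.0; financial account: inward foreign direct investment in the manufacturing sector 96.3, sale of domestic government bonds to non-residents 310.5, domestic pension funds' purchases of foreign equities 285.8.)

811.1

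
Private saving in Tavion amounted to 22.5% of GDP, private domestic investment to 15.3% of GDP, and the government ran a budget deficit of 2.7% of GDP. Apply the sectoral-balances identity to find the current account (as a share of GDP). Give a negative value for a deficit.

By the sectoral-balances identity, CA = (S_private - I) + (T - G).
Private balance = 22.5 - 15.3 = 7.2
Government balance (T - G) = -2.7
CA = 7.2 + (-2.7) = 4.5

4.5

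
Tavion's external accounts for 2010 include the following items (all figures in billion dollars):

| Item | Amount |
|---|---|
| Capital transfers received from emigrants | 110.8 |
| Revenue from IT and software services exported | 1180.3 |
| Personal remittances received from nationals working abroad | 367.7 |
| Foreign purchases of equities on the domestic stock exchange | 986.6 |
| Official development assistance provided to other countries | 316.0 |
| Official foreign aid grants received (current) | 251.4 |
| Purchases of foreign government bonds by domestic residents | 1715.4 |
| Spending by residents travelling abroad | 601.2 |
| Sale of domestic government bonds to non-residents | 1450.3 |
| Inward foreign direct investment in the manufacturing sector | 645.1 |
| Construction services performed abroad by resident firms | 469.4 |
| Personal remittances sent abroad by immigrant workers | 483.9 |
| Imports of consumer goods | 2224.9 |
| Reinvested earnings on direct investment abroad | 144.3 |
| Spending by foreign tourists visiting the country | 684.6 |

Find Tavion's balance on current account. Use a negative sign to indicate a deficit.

-528.3

Goods: -2224.9
Services: 469.4 + 684.6 + 1180.3 - 601.2 = 1733.1
Primary income: 144.3
Secondary income: 251.4 - 316.0 + 367.7 - 483.9 = -180.8
Current account = (-2224.9) + 1733.1 + 144.3 + (-180.8) = -528.3
(Excluded from the current account — capital account: capital transfers received from emigrants 110.8; financial account: foreign purchases of equities on the domestic stock exchange 986.6, purchases of foreign government bonds by domestic residents 1715.4, sale of domestic government bonds to non-residents 1450.3, inward foreign direct investment in the manufacturing sector 645.1.)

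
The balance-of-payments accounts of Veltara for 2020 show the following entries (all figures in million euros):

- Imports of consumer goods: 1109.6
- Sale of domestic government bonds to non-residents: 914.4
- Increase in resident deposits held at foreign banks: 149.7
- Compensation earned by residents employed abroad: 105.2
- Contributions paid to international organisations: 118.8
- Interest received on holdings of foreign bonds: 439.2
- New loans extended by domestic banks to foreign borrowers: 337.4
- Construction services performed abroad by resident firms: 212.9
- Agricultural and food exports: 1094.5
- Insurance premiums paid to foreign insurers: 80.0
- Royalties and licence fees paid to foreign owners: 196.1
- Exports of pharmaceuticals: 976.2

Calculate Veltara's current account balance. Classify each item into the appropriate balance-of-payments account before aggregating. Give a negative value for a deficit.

1323.5

Goods: -1109.6 + 1094.5 + 976.2 = 961.1
Services: 212.9 - 80.0 - 196.1 = -63.2
Primary income: 439.2 + 105.2 = 544.4
Secondary income: -118.8
Current account = 961.1 + (-63.2) + 544.4 + (-118.8) = 1323.5
(Excluded from the current account — financial account: sale of domestic government bonds to non-residents 914.4, increase in resident deposits held at foreign banks 149.7, new loans extended by domestic banks to foreign borrowers 337.4.)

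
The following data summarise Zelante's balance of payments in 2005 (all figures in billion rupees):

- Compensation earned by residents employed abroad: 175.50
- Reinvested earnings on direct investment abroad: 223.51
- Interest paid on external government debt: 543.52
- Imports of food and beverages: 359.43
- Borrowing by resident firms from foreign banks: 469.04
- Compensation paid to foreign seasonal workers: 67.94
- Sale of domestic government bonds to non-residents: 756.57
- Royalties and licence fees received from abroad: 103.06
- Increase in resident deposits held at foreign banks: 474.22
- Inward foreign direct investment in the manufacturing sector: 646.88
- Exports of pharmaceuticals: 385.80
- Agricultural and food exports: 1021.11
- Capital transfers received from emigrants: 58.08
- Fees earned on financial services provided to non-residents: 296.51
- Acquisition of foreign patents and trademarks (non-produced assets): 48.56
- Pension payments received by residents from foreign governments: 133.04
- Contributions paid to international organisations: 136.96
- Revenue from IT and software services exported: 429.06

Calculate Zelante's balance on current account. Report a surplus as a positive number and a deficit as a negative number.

1659.74

Goods: 1021.11 - 359.43 + 385.80 = 1047.48
Services: 296.51 + 103.06 + 429.06 = 828.63
Primary income: -67.94 - 543.52 + 223.51 + 175.50 = -212.45
Secondary income: -136.96 + 133.04 = -3.92
Current account = 1047.48 + 828.63 + (-212.45) + (-3.92) = 1659.74
(Excluded from the current account — financial account: borrowing by resident firms from foreign banks 469.04, sale of domestic government bonds to non-residents 756.57, increase in resident deposits held at foreign banks 474.22, inward foreign direct investment in the manufacturing sector 646.88; capital account: capital transfers received from emigrants 58.08, acquisition of foreign patents and trademarks (non-produced assets) 48.56.)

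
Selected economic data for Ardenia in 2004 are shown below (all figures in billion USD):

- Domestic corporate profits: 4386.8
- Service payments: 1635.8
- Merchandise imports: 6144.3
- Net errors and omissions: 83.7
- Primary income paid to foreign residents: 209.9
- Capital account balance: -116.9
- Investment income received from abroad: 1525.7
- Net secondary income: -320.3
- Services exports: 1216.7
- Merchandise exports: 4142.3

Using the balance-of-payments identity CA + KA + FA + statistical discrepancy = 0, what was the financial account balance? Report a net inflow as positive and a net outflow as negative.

Goods balance = 4142.3 - 6144.3 = -2002.0
Services balance = 1216.7 - 1635.8 = -419.1
Trade balance (goods + services) = -2002.0 + (-419.1) = -2421.1
Net primary income = 1525.7 - 209.9 = 1315.8
Net secondary income = -320.3
Current account = -2421.1 + 1315.8 + (-320.3) = -1425.6
Financial account = -(-1425.6 + (-116.9) + 83.7) = 1458.8

1458.8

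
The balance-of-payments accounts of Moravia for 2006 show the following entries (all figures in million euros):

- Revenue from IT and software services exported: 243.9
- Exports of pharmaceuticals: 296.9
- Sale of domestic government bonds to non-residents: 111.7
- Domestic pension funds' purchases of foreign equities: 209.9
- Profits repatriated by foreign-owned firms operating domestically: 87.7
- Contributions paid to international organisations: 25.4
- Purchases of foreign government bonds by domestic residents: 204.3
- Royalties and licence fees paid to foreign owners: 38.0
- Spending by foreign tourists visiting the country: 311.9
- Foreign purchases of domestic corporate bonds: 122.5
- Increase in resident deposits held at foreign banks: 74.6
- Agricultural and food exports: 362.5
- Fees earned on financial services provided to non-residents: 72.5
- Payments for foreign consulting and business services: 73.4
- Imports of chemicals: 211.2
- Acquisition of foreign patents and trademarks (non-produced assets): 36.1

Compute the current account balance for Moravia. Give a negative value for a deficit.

Goods: -211.2 + 296.9 + 362.5 = 448.2
Services: -73.4 + 72.5 - 38.0 + 311.9 + 243.9 = 516.9
Primary income: -87.7
Secondary income: -25.4
Current account = 448.2 + 516.9 + (-87.7) + (-25.4) = 852.0
(Excluded from the current account — financial account: sale of domestic government bonds to non-residents 111.7, domestic pension funds' purchases of foreign equities 209.9, purchases of foreign government bonds by domestic residents 204.3, foreign purchases of domestic corporate bonds 122.5, increase in resident deposits held at foreign banks 74.6; capital account: acquisition of foreign patents and trademarks (non-produced assets) 36.1.)

852.0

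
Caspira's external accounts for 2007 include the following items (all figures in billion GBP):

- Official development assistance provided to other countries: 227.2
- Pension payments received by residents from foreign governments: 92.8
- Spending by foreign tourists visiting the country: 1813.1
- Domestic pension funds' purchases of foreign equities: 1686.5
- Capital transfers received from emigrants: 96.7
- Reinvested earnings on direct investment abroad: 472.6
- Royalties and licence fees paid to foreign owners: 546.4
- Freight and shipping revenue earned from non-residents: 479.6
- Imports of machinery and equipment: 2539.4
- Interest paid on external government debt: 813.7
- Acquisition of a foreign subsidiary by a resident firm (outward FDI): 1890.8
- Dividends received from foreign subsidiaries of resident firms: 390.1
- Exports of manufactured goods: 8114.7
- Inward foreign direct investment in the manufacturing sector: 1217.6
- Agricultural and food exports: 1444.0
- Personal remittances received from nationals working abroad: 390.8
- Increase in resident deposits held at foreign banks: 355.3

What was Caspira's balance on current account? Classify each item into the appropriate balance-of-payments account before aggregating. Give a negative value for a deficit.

9071.0

Goods: 1444.0 + 8114.7 - 2539.4 = 7019.3
Services: -546.4 + 1813.1 + 479.6 = 1746.3
Primary income: -813.7 + 390.1 + 472.6 = 49.0
Secondary income: 390.8 - 227.2 + 92.8 = 256.4
Current account = 7019.3 + 1746.3 + 49.0 + 256.4 = 9071.0
(Excluded from the current account — financial account: domestic pension funds' purchases of foreign equities 1686.5, acquisition of a foreign subsidiary by a resident firm (outward FDI) 1890.8, inward foreign direct investment in the manufacturing sector 1217.6, increase in resident deposits held at foreign banks 355.3; capital account: capital transfers received from emigrants 96.7.)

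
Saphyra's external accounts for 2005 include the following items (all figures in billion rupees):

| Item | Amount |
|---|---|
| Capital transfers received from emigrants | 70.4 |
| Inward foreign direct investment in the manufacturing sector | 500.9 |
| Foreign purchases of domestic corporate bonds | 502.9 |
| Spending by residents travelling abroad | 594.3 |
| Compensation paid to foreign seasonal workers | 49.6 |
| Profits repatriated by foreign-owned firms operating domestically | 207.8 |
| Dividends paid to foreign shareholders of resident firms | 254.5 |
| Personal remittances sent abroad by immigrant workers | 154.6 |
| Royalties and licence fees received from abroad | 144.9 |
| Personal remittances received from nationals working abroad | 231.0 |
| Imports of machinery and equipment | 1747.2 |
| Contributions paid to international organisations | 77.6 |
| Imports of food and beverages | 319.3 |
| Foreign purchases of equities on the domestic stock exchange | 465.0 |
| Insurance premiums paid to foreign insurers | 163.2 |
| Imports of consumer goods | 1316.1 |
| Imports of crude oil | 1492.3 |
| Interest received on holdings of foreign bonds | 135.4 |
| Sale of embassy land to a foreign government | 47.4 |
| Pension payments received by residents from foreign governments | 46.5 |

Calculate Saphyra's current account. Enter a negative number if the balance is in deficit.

Goods: -1747.2 - 1492.3 - 1316.1 - 319.3 = -4874.9
Services: -594.3 - 163.2 + 144.9 = -612.6
Primary income: 135.4 - 254.5 - 207.8 - 49.6 = -376.5
Secondary income: 231.0 - 154.6 - 77.6 + 46.5 = 45.3
Current account = (-4874.9) + (-612.6) + (-376.5) + 45.3 = -5818.7
(Excluded from the current account — capital account: capital transfers received from emigrants 70.4, sale of embassy land to a foreign government 47.4; financial account: inward foreign direct investment in the manufacturing sector 500.9, foreign purchases of domestic corporate bonds 502.9, foreign purchases of equities on the domestic stock exchange 465.0.)

-5818.7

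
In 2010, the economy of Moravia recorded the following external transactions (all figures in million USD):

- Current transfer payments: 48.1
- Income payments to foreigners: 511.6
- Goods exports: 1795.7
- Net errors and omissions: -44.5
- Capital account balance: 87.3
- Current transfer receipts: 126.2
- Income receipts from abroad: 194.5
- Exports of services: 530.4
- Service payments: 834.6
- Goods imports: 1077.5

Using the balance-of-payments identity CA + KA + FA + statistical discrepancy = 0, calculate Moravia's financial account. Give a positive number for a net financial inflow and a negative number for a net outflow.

-217.8

Goods balance = 1795.7 - 1077.5 = 718.2
Services balance = 530.4 - 834.6 = -304.2
Trade balance (goods + services) = 718.2 + (-304.2) = 414.0
Net primary income = 194.5 - 511.6 = -317.1
Net secondary income = 126.2 - 48.1 = 78.1
Current account = 414.0 + (-317.1) + 78.1 = 175.0
Financial account = -(175.0 + 87.3 + (-44.5)) = -217.8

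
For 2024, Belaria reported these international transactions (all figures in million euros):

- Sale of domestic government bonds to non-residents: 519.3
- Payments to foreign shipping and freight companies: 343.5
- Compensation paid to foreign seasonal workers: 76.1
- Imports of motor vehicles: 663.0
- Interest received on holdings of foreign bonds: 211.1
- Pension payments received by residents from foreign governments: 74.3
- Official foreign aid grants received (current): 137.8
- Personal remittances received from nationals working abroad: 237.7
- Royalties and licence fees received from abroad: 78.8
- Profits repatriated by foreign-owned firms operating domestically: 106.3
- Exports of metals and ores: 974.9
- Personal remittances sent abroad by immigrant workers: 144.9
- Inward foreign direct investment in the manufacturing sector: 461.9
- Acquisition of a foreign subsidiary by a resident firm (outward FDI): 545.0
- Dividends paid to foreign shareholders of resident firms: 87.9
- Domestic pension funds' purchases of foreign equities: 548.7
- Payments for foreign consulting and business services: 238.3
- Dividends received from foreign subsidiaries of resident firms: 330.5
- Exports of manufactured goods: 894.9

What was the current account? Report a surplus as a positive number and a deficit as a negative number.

1280.0

Goods: -663.0 + 974.9 + 894.9 = 1206.8
Services: -238.3 + 78.8 - 343.5 = -503.0
Primary income: 211.1 - 87.9 - 76.1 - 106.3 + 330.5 = 271.3
Secondary income: 137.8 + 237.7 - 144.9 + 74.3 = 304.9
Current account = 1206.8 + (-503.0) + 271.3 + 304.9 = 1280.0
(Excluded from the current account — financial account: sale of domestic government bonds to non-residents 519.3, inward foreign direct investment in the manufacturing sector 461.9, acquisition of a foreign subsidiary by a resident firm (outward FDI) 545.0, domestic pension funds' purchases of foreign equities 548.7.)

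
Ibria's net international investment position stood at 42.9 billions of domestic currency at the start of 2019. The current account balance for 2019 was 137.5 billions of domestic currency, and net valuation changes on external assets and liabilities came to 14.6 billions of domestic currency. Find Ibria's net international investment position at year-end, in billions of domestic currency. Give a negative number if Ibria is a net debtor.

Change in NIIP = current account + net valuation change = 137.5 + 14.6 = 152.1
End-of-year NIIP = 42.9 + 152.1 = 195.0

195.0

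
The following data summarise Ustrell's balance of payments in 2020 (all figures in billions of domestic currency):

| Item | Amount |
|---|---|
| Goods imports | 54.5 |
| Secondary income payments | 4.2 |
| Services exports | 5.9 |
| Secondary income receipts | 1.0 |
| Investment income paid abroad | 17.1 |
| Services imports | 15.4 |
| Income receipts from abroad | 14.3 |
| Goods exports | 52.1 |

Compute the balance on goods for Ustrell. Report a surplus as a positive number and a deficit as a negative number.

Goods balance = 52.1 - 54.5 = -2.4

-2.4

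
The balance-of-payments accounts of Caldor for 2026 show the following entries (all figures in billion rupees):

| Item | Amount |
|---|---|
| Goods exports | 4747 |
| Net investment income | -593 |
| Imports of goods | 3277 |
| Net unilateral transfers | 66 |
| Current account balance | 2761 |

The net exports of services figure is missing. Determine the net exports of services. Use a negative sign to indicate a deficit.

1818

Current account = goods balance + services balance + net primary income + net secondary income
Sum of the known components = 943
Net exports of services = CA - (known components) = 2761 - 943 = 1818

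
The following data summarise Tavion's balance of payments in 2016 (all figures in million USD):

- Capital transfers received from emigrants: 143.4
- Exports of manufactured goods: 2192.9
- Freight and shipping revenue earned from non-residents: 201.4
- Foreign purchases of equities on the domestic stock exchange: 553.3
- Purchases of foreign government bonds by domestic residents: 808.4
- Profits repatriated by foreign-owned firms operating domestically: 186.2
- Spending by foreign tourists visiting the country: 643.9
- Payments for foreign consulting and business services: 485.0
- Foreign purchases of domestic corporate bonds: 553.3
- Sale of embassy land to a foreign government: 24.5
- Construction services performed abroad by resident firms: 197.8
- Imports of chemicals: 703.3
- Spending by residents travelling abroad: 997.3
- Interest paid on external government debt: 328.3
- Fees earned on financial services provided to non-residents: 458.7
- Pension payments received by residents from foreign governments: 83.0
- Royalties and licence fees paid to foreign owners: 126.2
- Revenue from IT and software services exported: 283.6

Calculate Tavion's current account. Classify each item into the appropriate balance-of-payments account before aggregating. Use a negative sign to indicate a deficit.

1235.0

Goods: 2192.9 - 703.3 = 1489.6
Services: -126.2 + 458.7 - 997.3 + 283.6 + 643.9 - 485.0 + 197.8 + 201.4 = 176.9
Primary income: -186.2 - 328.3 = -514.5
Secondary income: 83.0
Current account = 1489.6 + 176.9 + (-514.5) + 83.0 = 1235.0
(Excluded from the current account — capital account: capital transfers received from emigrants 143.4, sale of embassy land to a foreign government 24.5; financial account: foreign purchases of equities on the domestic stock exchange 553.3, purchases of foreign government bonds by domestic residents 808.4, foreign purchases of domestic corporate bonds 553.3.)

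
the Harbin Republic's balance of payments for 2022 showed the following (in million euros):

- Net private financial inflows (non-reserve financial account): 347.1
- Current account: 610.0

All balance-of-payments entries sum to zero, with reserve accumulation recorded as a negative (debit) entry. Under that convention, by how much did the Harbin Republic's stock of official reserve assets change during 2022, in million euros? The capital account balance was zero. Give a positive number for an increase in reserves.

957.1

Official reserve transactions balance = -(610.0 + 347.1) = -957.1
An accumulation of reserves is recorded as a debit (negative entry), so the change in the stock of reserves is the negative of that balance.
Change in official reserves = -(-957.1) = 957.1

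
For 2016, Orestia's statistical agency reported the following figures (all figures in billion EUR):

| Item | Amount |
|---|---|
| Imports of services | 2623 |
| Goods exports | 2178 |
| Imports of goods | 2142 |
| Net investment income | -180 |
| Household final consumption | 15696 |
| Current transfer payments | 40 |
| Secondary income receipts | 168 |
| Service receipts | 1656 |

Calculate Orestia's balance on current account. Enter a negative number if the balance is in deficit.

Goods balance = 2178 - 2142 = 36
Services balance = 1656 - 2623 = -967
Trade balance (goods + services) = 36 + (-967) = -931
Net primary income = -180
Net secondary income = 168 - 40 = 128
Current account = -931 + (-180) + 128 = -983

-983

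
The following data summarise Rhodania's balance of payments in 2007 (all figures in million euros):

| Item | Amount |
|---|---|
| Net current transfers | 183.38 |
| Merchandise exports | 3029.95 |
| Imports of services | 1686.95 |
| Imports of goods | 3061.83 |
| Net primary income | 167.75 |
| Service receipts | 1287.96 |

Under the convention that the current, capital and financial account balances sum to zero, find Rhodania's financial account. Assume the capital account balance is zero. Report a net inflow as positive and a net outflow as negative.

Goods balance = 3029.95 - 3061.83 = -31.88
Services balance = 1287.96 - 1686.95 = -398.99
Trade balance (goods + services) = -31.88 + (-398.99) = -430.87
Net primary income = 167.75
Net secondary income = 183.38
Current account = -430.87 + 167.75 + 183.38 = -79.74
Financial account = -(-79.74) = 79.74

79.74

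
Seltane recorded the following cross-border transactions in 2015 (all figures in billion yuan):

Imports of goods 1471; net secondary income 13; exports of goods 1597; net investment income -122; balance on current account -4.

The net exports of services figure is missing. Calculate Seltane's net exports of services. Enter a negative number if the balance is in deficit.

-21

Current account = goods balance + services balance + net primary income + net secondary income
Sum of the known components = 17
Net exports of services = CA - (known components) = -4 - 17 = -21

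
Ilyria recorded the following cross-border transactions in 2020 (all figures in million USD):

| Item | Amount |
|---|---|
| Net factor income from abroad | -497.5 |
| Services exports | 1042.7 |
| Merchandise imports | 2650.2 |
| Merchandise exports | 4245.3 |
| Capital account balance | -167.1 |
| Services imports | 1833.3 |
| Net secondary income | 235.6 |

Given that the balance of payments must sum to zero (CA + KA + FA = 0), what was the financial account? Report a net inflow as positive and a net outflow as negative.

-375.5

Goods balance = 4245.3 - 2650.2 = 1595.1
Services balance = 1042.7 - 1833.3 = -790.6
Trade balance (goods + services) = 1595.1 + (-790.6) = 804.5
Net primary income = -497.5
Net secondary income = 235.6
Current account = 804.5 + (-497.5) + 235.6 = 542.6
Financial account = -(542.6 + (-167.1)) = -375.5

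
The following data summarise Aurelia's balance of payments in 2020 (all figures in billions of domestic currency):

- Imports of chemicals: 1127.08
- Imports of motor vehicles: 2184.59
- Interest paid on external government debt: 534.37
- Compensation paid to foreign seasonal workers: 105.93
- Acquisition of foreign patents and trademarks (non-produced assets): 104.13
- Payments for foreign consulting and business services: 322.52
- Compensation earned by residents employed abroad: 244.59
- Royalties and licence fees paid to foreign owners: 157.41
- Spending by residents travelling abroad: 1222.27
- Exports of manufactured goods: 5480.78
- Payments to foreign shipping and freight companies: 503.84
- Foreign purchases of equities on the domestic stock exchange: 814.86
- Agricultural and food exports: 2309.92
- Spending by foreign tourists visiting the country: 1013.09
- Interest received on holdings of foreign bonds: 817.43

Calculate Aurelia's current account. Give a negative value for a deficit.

Goods: 2309.92 - 2184.59 - 1127.08 + 5480.78 = 4479.03
Services: -157.41 + 1013.09 - 1222.27 - 322.52 - 503.84 = -1192.95
Primary income: -534.37 + 817.43 - 105.93 + 244.59 = 421.72
Current account = 4479.03 + (-1192.95) + 421.72 = 3707.80
(Excluded from the current account — capital account: acquisition of foreign patents and trademarks (non-produced assets) 104.13; financial account: foreign purchases of equities on the domestic stock exchange 814.86.)

3707.80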